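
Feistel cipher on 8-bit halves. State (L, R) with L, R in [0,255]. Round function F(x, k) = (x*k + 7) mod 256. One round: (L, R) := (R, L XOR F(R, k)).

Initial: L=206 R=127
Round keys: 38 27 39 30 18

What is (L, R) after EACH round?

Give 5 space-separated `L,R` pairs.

Answer: 127,47 47,131 131,211 211,66 66,120

Derivation:
Round 1 (k=38): L=127 R=47
Round 2 (k=27): L=47 R=131
Round 3 (k=39): L=131 R=211
Round 4 (k=30): L=211 R=66
Round 5 (k=18): L=66 R=120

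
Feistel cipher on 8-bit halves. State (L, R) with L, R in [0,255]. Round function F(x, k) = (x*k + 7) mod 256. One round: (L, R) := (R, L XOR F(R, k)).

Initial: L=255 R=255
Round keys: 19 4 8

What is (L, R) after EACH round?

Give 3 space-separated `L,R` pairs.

Answer: 255,11 11,204 204,108

Derivation:
Round 1 (k=19): L=255 R=11
Round 2 (k=4): L=11 R=204
Round 3 (k=8): L=204 R=108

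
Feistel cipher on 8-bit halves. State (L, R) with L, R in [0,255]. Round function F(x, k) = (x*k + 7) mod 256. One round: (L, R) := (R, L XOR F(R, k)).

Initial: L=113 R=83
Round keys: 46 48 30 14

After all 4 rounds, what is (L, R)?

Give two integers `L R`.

Round 1 (k=46): L=83 R=128
Round 2 (k=48): L=128 R=84
Round 3 (k=30): L=84 R=95
Round 4 (k=14): L=95 R=109

Answer: 95 109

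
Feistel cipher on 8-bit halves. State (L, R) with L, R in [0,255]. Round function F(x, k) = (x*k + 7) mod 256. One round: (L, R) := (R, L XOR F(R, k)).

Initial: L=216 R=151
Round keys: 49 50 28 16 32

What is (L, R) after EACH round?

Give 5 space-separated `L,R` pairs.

Answer: 151,54 54,4 4,65 65,19 19,38

Derivation:
Round 1 (k=49): L=151 R=54
Round 2 (k=50): L=54 R=4
Round 3 (k=28): L=4 R=65
Round 4 (k=16): L=65 R=19
Round 5 (k=32): L=19 R=38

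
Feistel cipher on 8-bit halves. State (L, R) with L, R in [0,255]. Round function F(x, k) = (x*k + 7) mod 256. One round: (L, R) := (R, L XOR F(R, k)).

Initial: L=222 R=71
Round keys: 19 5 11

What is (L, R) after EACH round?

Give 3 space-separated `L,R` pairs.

Round 1 (k=19): L=71 R=146
Round 2 (k=5): L=146 R=166
Round 3 (k=11): L=166 R=187

Answer: 71,146 146,166 166,187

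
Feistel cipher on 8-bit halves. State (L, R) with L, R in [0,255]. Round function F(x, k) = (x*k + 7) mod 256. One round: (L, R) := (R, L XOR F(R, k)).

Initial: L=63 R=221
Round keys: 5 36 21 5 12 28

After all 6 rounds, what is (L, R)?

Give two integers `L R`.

Answer: 193 52

Derivation:
Round 1 (k=5): L=221 R=103
Round 2 (k=36): L=103 R=94
Round 3 (k=21): L=94 R=218
Round 4 (k=5): L=218 R=23
Round 5 (k=12): L=23 R=193
Round 6 (k=28): L=193 R=52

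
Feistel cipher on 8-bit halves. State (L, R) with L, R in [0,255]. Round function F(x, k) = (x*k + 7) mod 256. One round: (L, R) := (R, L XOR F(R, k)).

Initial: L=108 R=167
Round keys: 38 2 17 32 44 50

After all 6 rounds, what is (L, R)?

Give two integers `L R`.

Answer: 131 188

Derivation:
Round 1 (k=38): L=167 R=189
Round 2 (k=2): L=189 R=38
Round 3 (k=17): L=38 R=48
Round 4 (k=32): L=48 R=33
Round 5 (k=44): L=33 R=131
Round 6 (k=50): L=131 R=188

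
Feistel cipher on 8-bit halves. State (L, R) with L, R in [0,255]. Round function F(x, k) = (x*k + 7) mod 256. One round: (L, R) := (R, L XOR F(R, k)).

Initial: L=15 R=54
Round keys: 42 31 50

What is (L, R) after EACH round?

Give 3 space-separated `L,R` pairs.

Round 1 (k=42): L=54 R=236
Round 2 (k=31): L=236 R=173
Round 3 (k=50): L=173 R=61

Answer: 54,236 236,173 173,61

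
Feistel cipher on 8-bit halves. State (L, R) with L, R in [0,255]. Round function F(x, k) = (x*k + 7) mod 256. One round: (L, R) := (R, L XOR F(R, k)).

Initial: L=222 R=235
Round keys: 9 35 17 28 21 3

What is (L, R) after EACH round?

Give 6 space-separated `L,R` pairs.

Answer: 235,148 148,168 168,187 187,211 211,237 237,29

Derivation:
Round 1 (k=9): L=235 R=148
Round 2 (k=35): L=148 R=168
Round 3 (k=17): L=168 R=187
Round 4 (k=28): L=187 R=211
Round 5 (k=21): L=211 R=237
Round 6 (k=3): L=237 R=29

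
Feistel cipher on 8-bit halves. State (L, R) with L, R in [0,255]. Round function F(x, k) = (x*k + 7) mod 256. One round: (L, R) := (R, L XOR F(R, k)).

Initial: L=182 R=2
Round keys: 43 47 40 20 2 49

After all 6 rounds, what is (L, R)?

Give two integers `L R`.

Round 1 (k=43): L=2 R=235
Round 2 (k=47): L=235 R=46
Round 3 (k=40): L=46 R=220
Round 4 (k=20): L=220 R=25
Round 5 (k=2): L=25 R=229
Round 6 (k=49): L=229 R=197

Answer: 229 197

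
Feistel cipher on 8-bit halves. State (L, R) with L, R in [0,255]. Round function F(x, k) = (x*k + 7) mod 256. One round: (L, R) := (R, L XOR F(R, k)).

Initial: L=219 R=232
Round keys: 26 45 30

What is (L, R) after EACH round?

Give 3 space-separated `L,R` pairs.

Round 1 (k=26): L=232 R=76
Round 2 (k=45): L=76 R=139
Round 3 (k=30): L=139 R=29

Answer: 232,76 76,139 139,29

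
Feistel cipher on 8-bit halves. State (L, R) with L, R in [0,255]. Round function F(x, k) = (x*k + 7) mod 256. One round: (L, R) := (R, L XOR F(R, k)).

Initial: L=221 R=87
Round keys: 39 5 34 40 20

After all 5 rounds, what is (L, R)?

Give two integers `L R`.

Answer: 160 39

Derivation:
Round 1 (k=39): L=87 R=149
Round 2 (k=5): L=149 R=167
Round 3 (k=34): L=167 R=160
Round 4 (k=40): L=160 R=160
Round 5 (k=20): L=160 R=39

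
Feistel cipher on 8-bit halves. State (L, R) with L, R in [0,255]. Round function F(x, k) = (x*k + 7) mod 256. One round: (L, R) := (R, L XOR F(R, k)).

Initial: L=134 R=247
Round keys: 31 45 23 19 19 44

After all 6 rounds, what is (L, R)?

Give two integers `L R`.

Answer: 126 141

Derivation:
Round 1 (k=31): L=247 R=118
Round 2 (k=45): L=118 R=50
Round 3 (k=23): L=50 R=243
Round 4 (k=19): L=243 R=34
Round 5 (k=19): L=34 R=126
Round 6 (k=44): L=126 R=141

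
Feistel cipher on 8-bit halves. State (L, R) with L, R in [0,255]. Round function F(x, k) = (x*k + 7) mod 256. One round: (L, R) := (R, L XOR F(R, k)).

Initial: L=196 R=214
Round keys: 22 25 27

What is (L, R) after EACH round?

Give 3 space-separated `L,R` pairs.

Answer: 214,175 175,200 200,176

Derivation:
Round 1 (k=22): L=214 R=175
Round 2 (k=25): L=175 R=200
Round 3 (k=27): L=200 R=176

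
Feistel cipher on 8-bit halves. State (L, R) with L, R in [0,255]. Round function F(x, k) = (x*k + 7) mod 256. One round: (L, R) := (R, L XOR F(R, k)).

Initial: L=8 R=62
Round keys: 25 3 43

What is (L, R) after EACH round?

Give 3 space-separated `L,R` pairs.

Round 1 (k=25): L=62 R=29
Round 2 (k=3): L=29 R=96
Round 3 (k=43): L=96 R=58

Answer: 62,29 29,96 96,58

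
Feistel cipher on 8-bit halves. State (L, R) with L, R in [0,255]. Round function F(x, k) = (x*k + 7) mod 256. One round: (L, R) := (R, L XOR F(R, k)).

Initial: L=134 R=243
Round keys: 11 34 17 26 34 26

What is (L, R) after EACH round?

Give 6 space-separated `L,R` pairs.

Answer: 243,254 254,48 48,201 201,65 65,96 96,134

Derivation:
Round 1 (k=11): L=243 R=254
Round 2 (k=34): L=254 R=48
Round 3 (k=17): L=48 R=201
Round 4 (k=26): L=201 R=65
Round 5 (k=34): L=65 R=96
Round 6 (k=26): L=96 R=134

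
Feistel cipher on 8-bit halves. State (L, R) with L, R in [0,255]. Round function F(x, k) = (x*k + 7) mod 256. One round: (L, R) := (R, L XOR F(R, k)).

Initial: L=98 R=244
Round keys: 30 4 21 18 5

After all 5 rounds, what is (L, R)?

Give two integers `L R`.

Round 1 (k=30): L=244 R=253
Round 2 (k=4): L=253 R=15
Round 3 (k=21): L=15 R=191
Round 4 (k=18): L=191 R=122
Round 5 (k=5): L=122 R=214

Answer: 122 214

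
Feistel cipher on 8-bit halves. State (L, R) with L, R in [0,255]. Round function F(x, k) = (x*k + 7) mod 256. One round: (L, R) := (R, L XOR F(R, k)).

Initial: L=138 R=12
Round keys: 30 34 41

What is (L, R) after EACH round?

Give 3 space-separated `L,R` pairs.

Answer: 12,229 229,125 125,233

Derivation:
Round 1 (k=30): L=12 R=229
Round 2 (k=34): L=229 R=125
Round 3 (k=41): L=125 R=233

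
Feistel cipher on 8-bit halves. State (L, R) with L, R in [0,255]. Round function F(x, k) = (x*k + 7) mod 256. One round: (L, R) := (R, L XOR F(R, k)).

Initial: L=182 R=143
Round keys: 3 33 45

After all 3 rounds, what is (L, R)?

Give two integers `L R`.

Answer: 198 215

Derivation:
Round 1 (k=3): L=143 R=2
Round 2 (k=33): L=2 R=198
Round 3 (k=45): L=198 R=215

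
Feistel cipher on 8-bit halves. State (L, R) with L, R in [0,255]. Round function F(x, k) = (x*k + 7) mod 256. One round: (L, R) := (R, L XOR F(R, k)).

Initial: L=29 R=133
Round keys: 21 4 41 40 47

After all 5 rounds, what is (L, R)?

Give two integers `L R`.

Answer: 249 166

Derivation:
Round 1 (k=21): L=133 R=237
Round 2 (k=4): L=237 R=62
Round 3 (k=41): L=62 R=24
Round 4 (k=40): L=24 R=249
Round 5 (k=47): L=249 R=166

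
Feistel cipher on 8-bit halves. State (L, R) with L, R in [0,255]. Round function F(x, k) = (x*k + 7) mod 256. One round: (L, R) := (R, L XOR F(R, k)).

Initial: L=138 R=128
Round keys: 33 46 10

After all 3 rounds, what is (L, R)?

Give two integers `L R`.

Round 1 (k=33): L=128 R=13
Round 2 (k=46): L=13 R=221
Round 3 (k=10): L=221 R=164

Answer: 221 164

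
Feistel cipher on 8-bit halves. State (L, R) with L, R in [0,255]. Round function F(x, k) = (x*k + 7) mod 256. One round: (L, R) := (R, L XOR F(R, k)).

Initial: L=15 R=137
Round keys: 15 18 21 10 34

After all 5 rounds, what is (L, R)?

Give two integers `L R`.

Round 1 (k=15): L=137 R=1
Round 2 (k=18): L=1 R=144
Round 3 (k=21): L=144 R=214
Round 4 (k=10): L=214 R=243
Round 5 (k=34): L=243 R=155

Answer: 243 155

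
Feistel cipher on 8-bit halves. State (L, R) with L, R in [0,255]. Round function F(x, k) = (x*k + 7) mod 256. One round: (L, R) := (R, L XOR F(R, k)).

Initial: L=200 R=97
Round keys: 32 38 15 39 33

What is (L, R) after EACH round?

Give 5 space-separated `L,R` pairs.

Answer: 97,239 239,224 224,200 200,159 159,78

Derivation:
Round 1 (k=32): L=97 R=239
Round 2 (k=38): L=239 R=224
Round 3 (k=15): L=224 R=200
Round 4 (k=39): L=200 R=159
Round 5 (k=33): L=159 R=78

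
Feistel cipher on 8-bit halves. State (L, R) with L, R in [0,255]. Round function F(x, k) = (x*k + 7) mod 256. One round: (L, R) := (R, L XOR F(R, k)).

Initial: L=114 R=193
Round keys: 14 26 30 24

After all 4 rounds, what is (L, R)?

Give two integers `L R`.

Answer: 232 123

Derivation:
Round 1 (k=14): L=193 R=231
Round 2 (k=26): L=231 R=188
Round 3 (k=30): L=188 R=232
Round 4 (k=24): L=232 R=123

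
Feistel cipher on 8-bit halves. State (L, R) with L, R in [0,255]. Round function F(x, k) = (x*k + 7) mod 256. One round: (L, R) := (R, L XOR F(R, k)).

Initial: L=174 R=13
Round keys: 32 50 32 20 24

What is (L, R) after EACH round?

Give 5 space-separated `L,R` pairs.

Round 1 (k=32): L=13 R=9
Round 2 (k=50): L=9 R=196
Round 3 (k=32): L=196 R=142
Round 4 (k=20): L=142 R=219
Round 5 (k=24): L=219 R=1

Answer: 13,9 9,196 196,142 142,219 219,1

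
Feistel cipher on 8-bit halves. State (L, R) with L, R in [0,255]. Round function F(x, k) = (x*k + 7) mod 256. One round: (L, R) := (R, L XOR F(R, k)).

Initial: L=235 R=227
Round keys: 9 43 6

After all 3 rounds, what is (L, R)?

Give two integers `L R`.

Answer: 201 84

Derivation:
Round 1 (k=9): L=227 R=233
Round 2 (k=43): L=233 R=201
Round 3 (k=6): L=201 R=84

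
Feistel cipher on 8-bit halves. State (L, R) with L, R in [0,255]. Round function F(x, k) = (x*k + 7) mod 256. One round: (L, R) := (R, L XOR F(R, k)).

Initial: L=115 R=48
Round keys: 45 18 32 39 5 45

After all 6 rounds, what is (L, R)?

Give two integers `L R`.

Round 1 (k=45): L=48 R=4
Round 2 (k=18): L=4 R=127
Round 3 (k=32): L=127 R=227
Round 4 (k=39): L=227 R=227
Round 5 (k=5): L=227 R=149
Round 6 (k=45): L=149 R=219

Answer: 149 219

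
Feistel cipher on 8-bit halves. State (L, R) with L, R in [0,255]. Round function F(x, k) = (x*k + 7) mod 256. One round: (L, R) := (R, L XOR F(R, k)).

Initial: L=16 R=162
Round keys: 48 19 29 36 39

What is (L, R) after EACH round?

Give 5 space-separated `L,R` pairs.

Round 1 (k=48): L=162 R=119
Round 2 (k=19): L=119 R=126
Round 3 (k=29): L=126 R=58
Round 4 (k=36): L=58 R=81
Round 5 (k=39): L=81 R=100

Answer: 162,119 119,126 126,58 58,81 81,100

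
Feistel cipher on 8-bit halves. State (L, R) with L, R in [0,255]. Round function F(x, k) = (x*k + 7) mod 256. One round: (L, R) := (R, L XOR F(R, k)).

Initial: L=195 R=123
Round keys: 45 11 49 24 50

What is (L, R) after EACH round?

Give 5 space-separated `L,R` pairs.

Answer: 123,101 101,37 37,121 121,122 122,162

Derivation:
Round 1 (k=45): L=123 R=101
Round 2 (k=11): L=101 R=37
Round 3 (k=49): L=37 R=121
Round 4 (k=24): L=121 R=122
Round 5 (k=50): L=122 R=162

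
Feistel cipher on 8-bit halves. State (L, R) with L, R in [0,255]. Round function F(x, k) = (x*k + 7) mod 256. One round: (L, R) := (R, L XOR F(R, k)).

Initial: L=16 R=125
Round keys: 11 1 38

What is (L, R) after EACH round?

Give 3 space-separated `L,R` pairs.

Round 1 (k=11): L=125 R=118
Round 2 (k=1): L=118 R=0
Round 3 (k=38): L=0 R=113

Answer: 125,118 118,0 0,113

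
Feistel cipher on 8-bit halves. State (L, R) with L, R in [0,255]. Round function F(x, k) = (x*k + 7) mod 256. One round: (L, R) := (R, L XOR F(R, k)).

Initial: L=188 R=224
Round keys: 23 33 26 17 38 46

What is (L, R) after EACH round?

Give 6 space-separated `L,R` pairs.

Round 1 (k=23): L=224 R=155
Round 2 (k=33): L=155 R=226
Round 3 (k=26): L=226 R=96
Round 4 (k=17): L=96 R=133
Round 5 (k=38): L=133 R=165
Round 6 (k=46): L=165 R=40

Answer: 224,155 155,226 226,96 96,133 133,165 165,40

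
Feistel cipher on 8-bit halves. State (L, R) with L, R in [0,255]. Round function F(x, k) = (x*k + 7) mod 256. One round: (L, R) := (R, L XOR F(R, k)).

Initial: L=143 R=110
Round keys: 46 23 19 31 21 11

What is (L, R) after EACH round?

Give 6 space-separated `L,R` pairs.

Answer: 110,68 68,77 77,250 250,0 0,253 253,230

Derivation:
Round 1 (k=46): L=110 R=68
Round 2 (k=23): L=68 R=77
Round 3 (k=19): L=77 R=250
Round 4 (k=31): L=250 R=0
Round 5 (k=21): L=0 R=253
Round 6 (k=11): L=253 R=230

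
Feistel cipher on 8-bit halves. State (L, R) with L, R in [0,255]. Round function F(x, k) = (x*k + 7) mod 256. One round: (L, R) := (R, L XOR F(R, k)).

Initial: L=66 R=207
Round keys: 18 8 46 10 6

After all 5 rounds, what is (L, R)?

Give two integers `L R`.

Round 1 (k=18): L=207 R=215
Round 2 (k=8): L=215 R=112
Round 3 (k=46): L=112 R=240
Round 4 (k=10): L=240 R=23
Round 5 (k=6): L=23 R=97

Answer: 23 97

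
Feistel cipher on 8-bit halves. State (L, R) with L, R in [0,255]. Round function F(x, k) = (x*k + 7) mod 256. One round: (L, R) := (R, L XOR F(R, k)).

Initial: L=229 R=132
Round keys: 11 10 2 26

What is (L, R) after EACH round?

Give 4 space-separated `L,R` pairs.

Round 1 (k=11): L=132 R=86
Round 2 (k=10): L=86 R=231
Round 3 (k=2): L=231 R=131
Round 4 (k=26): L=131 R=178

Answer: 132,86 86,231 231,131 131,178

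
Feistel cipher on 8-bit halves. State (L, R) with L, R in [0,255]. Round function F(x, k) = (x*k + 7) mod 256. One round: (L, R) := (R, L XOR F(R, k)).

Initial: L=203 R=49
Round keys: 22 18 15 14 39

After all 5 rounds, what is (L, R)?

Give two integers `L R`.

Answer: 179 127

Derivation:
Round 1 (k=22): L=49 R=246
Round 2 (k=18): L=246 R=98
Round 3 (k=15): L=98 R=51
Round 4 (k=14): L=51 R=179
Round 5 (k=39): L=179 R=127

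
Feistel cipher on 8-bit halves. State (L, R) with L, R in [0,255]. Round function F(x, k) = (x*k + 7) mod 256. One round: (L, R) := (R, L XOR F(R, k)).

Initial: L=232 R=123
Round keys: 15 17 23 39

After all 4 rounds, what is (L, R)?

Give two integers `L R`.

Answer: 115 236

Derivation:
Round 1 (k=15): L=123 R=212
Round 2 (k=17): L=212 R=96
Round 3 (k=23): L=96 R=115
Round 4 (k=39): L=115 R=236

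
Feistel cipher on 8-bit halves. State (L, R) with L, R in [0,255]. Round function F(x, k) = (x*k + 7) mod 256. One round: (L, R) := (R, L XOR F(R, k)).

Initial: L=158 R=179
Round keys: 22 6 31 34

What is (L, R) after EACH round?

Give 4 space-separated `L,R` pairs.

Round 1 (k=22): L=179 R=247
Round 2 (k=6): L=247 R=98
Round 3 (k=31): L=98 R=18
Round 4 (k=34): L=18 R=9

Answer: 179,247 247,98 98,18 18,9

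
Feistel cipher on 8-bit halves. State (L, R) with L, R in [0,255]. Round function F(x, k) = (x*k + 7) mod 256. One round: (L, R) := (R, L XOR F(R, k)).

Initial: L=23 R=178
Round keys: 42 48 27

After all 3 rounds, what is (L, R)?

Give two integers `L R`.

Answer: 245 242

Derivation:
Round 1 (k=42): L=178 R=44
Round 2 (k=48): L=44 R=245
Round 3 (k=27): L=245 R=242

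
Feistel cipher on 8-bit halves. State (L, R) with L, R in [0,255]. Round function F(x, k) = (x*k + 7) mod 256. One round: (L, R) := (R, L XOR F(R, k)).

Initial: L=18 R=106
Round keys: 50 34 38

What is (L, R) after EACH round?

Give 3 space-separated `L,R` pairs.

Answer: 106,169 169,19 19,112

Derivation:
Round 1 (k=50): L=106 R=169
Round 2 (k=34): L=169 R=19
Round 3 (k=38): L=19 R=112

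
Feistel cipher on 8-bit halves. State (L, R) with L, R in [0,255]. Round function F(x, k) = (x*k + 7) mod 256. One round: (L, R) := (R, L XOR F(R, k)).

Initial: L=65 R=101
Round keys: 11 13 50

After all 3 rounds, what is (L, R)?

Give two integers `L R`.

Answer: 255 202

Derivation:
Round 1 (k=11): L=101 R=31
Round 2 (k=13): L=31 R=255
Round 3 (k=50): L=255 R=202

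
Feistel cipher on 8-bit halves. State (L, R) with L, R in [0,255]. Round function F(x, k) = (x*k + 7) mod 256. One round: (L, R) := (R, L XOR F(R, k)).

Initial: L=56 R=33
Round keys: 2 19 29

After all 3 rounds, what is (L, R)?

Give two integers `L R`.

Answer: 75 247

Derivation:
Round 1 (k=2): L=33 R=113
Round 2 (k=19): L=113 R=75
Round 3 (k=29): L=75 R=247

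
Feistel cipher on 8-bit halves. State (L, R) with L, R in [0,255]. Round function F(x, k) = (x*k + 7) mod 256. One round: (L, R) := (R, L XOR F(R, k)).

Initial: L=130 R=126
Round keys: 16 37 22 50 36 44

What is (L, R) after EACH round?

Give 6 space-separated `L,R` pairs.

Round 1 (k=16): L=126 R=101
Round 2 (k=37): L=101 R=222
Round 3 (k=22): L=222 R=126
Round 4 (k=50): L=126 R=125
Round 5 (k=36): L=125 R=229
Round 6 (k=44): L=229 R=30

Answer: 126,101 101,222 222,126 126,125 125,229 229,30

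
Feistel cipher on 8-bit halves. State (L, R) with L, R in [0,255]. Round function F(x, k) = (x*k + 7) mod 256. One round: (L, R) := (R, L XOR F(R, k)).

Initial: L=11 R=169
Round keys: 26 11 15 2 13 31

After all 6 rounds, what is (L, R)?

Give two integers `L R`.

Round 1 (k=26): L=169 R=58
Round 2 (k=11): L=58 R=44
Round 3 (k=15): L=44 R=161
Round 4 (k=2): L=161 R=101
Round 5 (k=13): L=101 R=137
Round 6 (k=31): L=137 R=251

Answer: 137 251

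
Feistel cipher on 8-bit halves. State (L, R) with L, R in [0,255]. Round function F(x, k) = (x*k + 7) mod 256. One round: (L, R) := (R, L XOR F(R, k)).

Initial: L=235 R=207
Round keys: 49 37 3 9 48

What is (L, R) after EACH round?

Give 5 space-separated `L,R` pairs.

Round 1 (k=49): L=207 R=77
Round 2 (k=37): L=77 R=231
Round 3 (k=3): L=231 R=241
Round 4 (k=9): L=241 R=103
Round 5 (k=48): L=103 R=166

Answer: 207,77 77,231 231,241 241,103 103,166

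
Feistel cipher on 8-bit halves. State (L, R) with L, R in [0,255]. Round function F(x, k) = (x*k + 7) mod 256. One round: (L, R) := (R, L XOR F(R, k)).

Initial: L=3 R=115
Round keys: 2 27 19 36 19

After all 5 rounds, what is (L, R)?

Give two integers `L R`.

Answer: 97 201

Derivation:
Round 1 (k=2): L=115 R=238
Round 2 (k=27): L=238 R=82
Round 3 (k=19): L=82 R=243
Round 4 (k=36): L=243 R=97
Round 5 (k=19): L=97 R=201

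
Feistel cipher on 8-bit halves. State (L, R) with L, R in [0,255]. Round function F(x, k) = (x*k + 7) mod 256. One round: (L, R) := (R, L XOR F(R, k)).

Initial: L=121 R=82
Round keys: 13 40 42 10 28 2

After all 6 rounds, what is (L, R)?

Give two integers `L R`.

Round 1 (k=13): L=82 R=72
Round 2 (k=40): L=72 R=21
Round 3 (k=42): L=21 R=49
Round 4 (k=10): L=49 R=228
Round 5 (k=28): L=228 R=198
Round 6 (k=2): L=198 R=119

Answer: 198 119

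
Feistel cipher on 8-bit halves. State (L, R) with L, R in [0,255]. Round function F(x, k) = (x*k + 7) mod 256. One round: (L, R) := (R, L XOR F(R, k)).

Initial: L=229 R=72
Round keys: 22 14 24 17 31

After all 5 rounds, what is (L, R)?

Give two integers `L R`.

Answer: 127 181

Derivation:
Round 1 (k=22): L=72 R=210
Round 2 (k=14): L=210 R=203
Round 3 (k=24): L=203 R=221
Round 4 (k=17): L=221 R=127
Round 5 (k=31): L=127 R=181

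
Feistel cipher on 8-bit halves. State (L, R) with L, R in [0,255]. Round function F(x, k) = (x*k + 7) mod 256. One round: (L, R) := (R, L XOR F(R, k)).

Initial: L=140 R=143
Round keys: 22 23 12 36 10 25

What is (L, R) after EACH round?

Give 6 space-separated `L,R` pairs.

Answer: 143,221 221,109 109,254 254,210 210,197 197,150

Derivation:
Round 1 (k=22): L=143 R=221
Round 2 (k=23): L=221 R=109
Round 3 (k=12): L=109 R=254
Round 4 (k=36): L=254 R=210
Round 5 (k=10): L=210 R=197
Round 6 (k=25): L=197 R=150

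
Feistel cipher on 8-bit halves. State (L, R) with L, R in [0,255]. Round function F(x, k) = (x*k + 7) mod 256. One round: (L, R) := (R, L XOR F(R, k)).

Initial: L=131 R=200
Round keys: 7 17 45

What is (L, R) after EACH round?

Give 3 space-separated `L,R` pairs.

Answer: 200,252 252,11 11,10

Derivation:
Round 1 (k=7): L=200 R=252
Round 2 (k=17): L=252 R=11
Round 3 (k=45): L=11 R=10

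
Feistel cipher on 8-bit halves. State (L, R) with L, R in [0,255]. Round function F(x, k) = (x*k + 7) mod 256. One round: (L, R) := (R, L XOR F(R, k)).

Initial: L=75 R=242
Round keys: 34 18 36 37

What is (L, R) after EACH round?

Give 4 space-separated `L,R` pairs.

Answer: 242,96 96,53 53,27 27,219

Derivation:
Round 1 (k=34): L=242 R=96
Round 2 (k=18): L=96 R=53
Round 3 (k=36): L=53 R=27
Round 4 (k=37): L=27 R=219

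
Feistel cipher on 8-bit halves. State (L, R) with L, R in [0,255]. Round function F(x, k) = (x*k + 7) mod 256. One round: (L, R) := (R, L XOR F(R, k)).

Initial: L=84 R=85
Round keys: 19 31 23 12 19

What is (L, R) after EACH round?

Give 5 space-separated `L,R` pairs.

Answer: 85,2 2,16 16,117 117,147 147,133

Derivation:
Round 1 (k=19): L=85 R=2
Round 2 (k=31): L=2 R=16
Round 3 (k=23): L=16 R=117
Round 4 (k=12): L=117 R=147
Round 5 (k=19): L=147 R=133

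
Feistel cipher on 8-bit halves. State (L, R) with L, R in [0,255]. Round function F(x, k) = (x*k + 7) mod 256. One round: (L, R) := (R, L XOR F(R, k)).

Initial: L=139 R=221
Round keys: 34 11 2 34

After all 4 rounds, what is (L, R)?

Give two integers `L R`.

Round 1 (k=34): L=221 R=234
Round 2 (k=11): L=234 R=200
Round 3 (k=2): L=200 R=125
Round 4 (k=34): L=125 R=105

Answer: 125 105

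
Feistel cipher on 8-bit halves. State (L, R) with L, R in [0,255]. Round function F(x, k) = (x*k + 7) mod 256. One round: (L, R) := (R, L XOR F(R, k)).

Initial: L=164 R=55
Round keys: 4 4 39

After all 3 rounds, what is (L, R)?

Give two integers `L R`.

Answer: 20 84

Derivation:
Round 1 (k=4): L=55 R=71
Round 2 (k=4): L=71 R=20
Round 3 (k=39): L=20 R=84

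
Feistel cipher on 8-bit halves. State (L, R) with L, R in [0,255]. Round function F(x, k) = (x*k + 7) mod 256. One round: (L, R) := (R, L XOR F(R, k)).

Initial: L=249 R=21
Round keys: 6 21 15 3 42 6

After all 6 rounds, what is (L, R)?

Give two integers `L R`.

Answer: 202 91

Derivation:
Round 1 (k=6): L=21 R=124
Round 2 (k=21): L=124 R=38
Round 3 (k=15): L=38 R=61
Round 4 (k=3): L=61 R=152
Round 5 (k=42): L=152 R=202
Round 6 (k=6): L=202 R=91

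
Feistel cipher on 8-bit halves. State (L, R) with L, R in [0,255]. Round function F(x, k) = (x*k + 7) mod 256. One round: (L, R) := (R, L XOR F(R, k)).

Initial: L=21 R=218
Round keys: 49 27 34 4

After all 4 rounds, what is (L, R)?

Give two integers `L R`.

Answer: 77 130

Derivation:
Round 1 (k=49): L=218 R=212
Round 2 (k=27): L=212 R=185
Round 3 (k=34): L=185 R=77
Round 4 (k=4): L=77 R=130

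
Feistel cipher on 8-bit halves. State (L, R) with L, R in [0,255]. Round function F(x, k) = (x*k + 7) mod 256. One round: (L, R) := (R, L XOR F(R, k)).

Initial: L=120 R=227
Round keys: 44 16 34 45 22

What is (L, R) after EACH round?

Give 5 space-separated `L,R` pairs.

Round 1 (k=44): L=227 R=115
Round 2 (k=16): L=115 R=212
Round 3 (k=34): L=212 R=92
Round 4 (k=45): L=92 R=231
Round 5 (k=22): L=231 R=189

Answer: 227,115 115,212 212,92 92,231 231,189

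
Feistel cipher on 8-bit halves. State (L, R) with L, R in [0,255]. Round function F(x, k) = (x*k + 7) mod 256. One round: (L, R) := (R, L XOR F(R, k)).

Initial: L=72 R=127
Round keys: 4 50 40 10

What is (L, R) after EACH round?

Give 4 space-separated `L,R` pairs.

Answer: 127,75 75,210 210,156 156,205

Derivation:
Round 1 (k=4): L=127 R=75
Round 2 (k=50): L=75 R=210
Round 3 (k=40): L=210 R=156
Round 4 (k=10): L=156 R=205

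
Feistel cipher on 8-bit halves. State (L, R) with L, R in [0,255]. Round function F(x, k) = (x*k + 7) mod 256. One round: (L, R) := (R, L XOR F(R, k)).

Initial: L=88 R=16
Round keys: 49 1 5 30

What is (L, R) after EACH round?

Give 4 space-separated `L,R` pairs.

Round 1 (k=49): L=16 R=79
Round 2 (k=1): L=79 R=70
Round 3 (k=5): L=70 R=42
Round 4 (k=30): L=42 R=181

Answer: 16,79 79,70 70,42 42,181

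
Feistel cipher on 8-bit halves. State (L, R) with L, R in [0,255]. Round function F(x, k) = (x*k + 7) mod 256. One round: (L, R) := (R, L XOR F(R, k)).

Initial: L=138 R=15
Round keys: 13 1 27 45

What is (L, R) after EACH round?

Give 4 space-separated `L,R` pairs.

Answer: 15,64 64,72 72,223 223,114

Derivation:
Round 1 (k=13): L=15 R=64
Round 2 (k=1): L=64 R=72
Round 3 (k=27): L=72 R=223
Round 4 (k=45): L=223 R=114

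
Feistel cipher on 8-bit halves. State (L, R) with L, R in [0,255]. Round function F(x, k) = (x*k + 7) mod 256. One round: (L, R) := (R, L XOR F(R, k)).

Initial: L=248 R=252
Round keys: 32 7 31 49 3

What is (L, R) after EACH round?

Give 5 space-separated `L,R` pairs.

Round 1 (k=32): L=252 R=127
Round 2 (k=7): L=127 R=124
Round 3 (k=31): L=124 R=116
Round 4 (k=49): L=116 R=71
Round 5 (k=3): L=71 R=168

Answer: 252,127 127,124 124,116 116,71 71,168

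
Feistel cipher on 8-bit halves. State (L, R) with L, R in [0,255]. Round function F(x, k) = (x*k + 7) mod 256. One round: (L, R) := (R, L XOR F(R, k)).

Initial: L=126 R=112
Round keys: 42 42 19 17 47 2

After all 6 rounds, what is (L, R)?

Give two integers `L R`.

Round 1 (k=42): L=112 R=25
Round 2 (k=42): L=25 R=81
Round 3 (k=19): L=81 R=19
Round 4 (k=17): L=19 R=27
Round 5 (k=47): L=27 R=239
Round 6 (k=2): L=239 R=254

Answer: 239 254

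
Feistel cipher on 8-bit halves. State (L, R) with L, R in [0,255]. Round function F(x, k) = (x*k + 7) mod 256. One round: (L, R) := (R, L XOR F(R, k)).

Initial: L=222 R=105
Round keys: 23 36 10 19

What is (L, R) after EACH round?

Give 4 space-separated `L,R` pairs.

Answer: 105,168 168,206 206,187 187,38

Derivation:
Round 1 (k=23): L=105 R=168
Round 2 (k=36): L=168 R=206
Round 3 (k=10): L=206 R=187
Round 4 (k=19): L=187 R=38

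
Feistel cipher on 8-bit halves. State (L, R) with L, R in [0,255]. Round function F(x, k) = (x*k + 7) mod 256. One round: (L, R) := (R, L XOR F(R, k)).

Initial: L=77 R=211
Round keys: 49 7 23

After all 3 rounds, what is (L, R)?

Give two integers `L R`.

Round 1 (k=49): L=211 R=39
Round 2 (k=7): L=39 R=203
Round 3 (k=23): L=203 R=99

Answer: 203 99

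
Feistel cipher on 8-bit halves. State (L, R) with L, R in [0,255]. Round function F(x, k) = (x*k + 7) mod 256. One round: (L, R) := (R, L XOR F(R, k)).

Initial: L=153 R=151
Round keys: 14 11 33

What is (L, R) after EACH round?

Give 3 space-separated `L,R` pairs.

Round 1 (k=14): L=151 R=208
Round 2 (k=11): L=208 R=96
Round 3 (k=33): L=96 R=183

Answer: 151,208 208,96 96,183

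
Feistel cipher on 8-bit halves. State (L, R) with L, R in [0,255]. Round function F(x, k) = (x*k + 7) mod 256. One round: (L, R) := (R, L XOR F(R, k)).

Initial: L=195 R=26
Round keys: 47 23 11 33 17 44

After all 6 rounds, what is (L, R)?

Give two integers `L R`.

Round 1 (k=47): L=26 R=14
Round 2 (k=23): L=14 R=83
Round 3 (k=11): L=83 R=150
Round 4 (k=33): L=150 R=14
Round 5 (k=17): L=14 R=99
Round 6 (k=44): L=99 R=5

Answer: 99 5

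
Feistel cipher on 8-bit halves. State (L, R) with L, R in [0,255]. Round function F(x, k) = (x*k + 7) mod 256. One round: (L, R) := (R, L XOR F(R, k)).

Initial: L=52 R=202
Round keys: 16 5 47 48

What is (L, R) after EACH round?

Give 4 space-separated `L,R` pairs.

Round 1 (k=16): L=202 R=147
Round 2 (k=5): L=147 R=44
Round 3 (k=47): L=44 R=136
Round 4 (k=48): L=136 R=171

Answer: 202,147 147,44 44,136 136,171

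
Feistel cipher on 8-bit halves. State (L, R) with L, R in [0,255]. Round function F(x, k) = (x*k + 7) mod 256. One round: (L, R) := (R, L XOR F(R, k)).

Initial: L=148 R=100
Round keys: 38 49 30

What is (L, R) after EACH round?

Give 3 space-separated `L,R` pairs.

Round 1 (k=38): L=100 R=75
Round 2 (k=49): L=75 R=6
Round 3 (k=30): L=6 R=240

Answer: 100,75 75,6 6,240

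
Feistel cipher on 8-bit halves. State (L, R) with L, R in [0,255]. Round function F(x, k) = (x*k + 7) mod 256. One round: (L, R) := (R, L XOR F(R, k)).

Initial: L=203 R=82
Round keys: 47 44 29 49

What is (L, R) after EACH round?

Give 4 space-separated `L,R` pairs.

Answer: 82,222 222,125 125,238 238,232

Derivation:
Round 1 (k=47): L=82 R=222
Round 2 (k=44): L=222 R=125
Round 3 (k=29): L=125 R=238
Round 4 (k=49): L=238 R=232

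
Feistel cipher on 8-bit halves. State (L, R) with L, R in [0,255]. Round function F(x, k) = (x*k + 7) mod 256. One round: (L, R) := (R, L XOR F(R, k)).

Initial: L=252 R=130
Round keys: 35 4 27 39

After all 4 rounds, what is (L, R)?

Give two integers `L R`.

Answer: 139 125

Derivation:
Round 1 (k=35): L=130 R=49
Round 2 (k=4): L=49 R=73
Round 3 (k=27): L=73 R=139
Round 4 (k=39): L=139 R=125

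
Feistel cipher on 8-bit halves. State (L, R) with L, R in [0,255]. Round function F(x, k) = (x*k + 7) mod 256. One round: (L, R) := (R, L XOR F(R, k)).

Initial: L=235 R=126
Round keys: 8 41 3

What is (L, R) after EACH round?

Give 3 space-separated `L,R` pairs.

Round 1 (k=8): L=126 R=28
Round 2 (k=41): L=28 R=253
Round 3 (k=3): L=253 R=226

Answer: 126,28 28,253 253,226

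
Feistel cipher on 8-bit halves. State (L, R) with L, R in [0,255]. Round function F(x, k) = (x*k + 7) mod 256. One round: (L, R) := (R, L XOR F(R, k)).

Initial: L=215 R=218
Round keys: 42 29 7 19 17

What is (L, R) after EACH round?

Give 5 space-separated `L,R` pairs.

Round 1 (k=42): L=218 R=28
Round 2 (k=29): L=28 R=233
Round 3 (k=7): L=233 R=122
Round 4 (k=19): L=122 R=252
Round 5 (k=17): L=252 R=185

Answer: 218,28 28,233 233,122 122,252 252,185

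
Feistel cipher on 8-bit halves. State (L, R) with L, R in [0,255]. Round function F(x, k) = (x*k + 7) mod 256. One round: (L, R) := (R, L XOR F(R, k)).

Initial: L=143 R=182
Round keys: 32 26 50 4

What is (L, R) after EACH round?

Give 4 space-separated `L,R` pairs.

Round 1 (k=32): L=182 R=72
Round 2 (k=26): L=72 R=225
Round 3 (k=50): L=225 R=177
Round 4 (k=4): L=177 R=42

Answer: 182,72 72,225 225,177 177,42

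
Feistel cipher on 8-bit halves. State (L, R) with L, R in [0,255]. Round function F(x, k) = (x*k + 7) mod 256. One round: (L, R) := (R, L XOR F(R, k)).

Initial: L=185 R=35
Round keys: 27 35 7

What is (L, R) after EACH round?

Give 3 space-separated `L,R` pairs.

Answer: 35,1 1,9 9,71

Derivation:
Round 1 (k=27): L=35 R=1
Round 2 (k=35): L=1 R=9
Round 3 (k=7): L=9 R=71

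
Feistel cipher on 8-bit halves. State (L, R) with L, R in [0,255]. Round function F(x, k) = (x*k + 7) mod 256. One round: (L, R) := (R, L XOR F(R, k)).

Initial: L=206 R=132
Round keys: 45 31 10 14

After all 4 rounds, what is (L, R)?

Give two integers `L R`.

Answer: 214 141

Derivation:
Round 1 (k=45): L=132 R=245
Round 2 (k=31): L=245 R=54
Round 3 (k=10): L=54 R=214
Round 4 (k=14): L=214 R=141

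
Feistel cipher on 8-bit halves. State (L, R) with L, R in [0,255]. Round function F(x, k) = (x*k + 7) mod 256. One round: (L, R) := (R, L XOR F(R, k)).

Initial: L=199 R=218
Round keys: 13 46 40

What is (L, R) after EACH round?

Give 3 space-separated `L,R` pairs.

Round 1 (k=13): L=218 R=222
Round 2 (k=46): L=222 R=49
Round 3 (k=40): L=49 R=113

Answer: 218,222 222,49 49,113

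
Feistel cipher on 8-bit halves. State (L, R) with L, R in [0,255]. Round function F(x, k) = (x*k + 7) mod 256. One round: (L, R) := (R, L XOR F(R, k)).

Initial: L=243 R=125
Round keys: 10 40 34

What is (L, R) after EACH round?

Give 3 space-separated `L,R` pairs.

Round 1 (k=10): L=125 R=26
Round 2 (k=40): L=26 R=106
Round 3 (k=34): L=106 R=1

Answer: 125,26 26,106 106,1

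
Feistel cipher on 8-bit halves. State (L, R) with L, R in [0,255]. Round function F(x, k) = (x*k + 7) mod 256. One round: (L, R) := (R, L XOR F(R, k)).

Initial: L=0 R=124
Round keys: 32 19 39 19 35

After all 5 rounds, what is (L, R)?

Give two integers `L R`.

Answer: 199 172

Derivation:
Round 1 (k=32): L=124 R=135
Round 2 (k=19): L=135 R=112
Round 3 (k=39): L=112 R=144
Round 4 (k=19): L=144 R=199
Round 5 (k=35): L=199 R=172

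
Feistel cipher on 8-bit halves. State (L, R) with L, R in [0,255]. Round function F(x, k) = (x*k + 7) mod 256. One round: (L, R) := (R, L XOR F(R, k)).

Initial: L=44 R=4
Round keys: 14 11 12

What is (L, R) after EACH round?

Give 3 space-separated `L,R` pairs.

Round 1 (k=14): L=4 R=19
Round 2 (k=11): L=19 R=220
Round 3 (k=12): L=220 R=68

Answer: 4,19 19,220 220,68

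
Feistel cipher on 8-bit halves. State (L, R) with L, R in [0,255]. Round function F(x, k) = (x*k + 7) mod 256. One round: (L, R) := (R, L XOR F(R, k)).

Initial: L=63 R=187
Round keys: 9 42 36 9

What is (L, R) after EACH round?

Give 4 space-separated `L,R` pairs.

Answer: 187,165 165,162 162,106 106,99

Derivation:
Round 1 (k=9): L=187 R=165
Round 2 (k=42): L=165 R=162
Round 3 (k=36): L=162 R=106
Round 4 (k=9): L=106 R=99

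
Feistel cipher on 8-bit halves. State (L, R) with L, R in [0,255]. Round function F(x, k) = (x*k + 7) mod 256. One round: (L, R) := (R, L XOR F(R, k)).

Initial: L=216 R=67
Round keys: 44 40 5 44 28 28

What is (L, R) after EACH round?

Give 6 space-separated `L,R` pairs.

Answer: 67,83 83,188 188,224 224,59 59,155 155,192

Derivation:
Round 1 (k=44): L=67 R=83
Round 2 (k=40): L=83 R=188
Round 3 (k=5): L=188 R=224
Round 4 (k=44): L=224 R=59
Round 5 (k=28): L=59 R=155
Round 6 (k=28): L=155 R=192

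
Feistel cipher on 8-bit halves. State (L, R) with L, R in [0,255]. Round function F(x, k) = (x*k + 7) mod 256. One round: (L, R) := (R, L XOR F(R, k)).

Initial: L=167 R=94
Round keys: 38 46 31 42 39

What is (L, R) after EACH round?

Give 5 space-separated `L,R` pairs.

Round 1 (k=38): L=94 R=92
Round 2 (k=46): L=92 R=209
Round 3 (k=31): L=209 R=10
Round 4 (k=42): L=10 R=122
Round 5 (k=39): L=122 R=151

Answer: 94,92 92,209 209,10 10,122 122,151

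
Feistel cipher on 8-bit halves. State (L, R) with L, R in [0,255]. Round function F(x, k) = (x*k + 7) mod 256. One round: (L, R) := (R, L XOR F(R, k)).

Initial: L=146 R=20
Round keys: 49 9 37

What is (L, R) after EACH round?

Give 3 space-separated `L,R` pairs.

Answer: 20,73 73,140 140,10

Derivation:
Round 1 (k=49): L=20 R=73
Round 2 (k=9): L=73 R=140
Round 3 (k=37): L=140 R=10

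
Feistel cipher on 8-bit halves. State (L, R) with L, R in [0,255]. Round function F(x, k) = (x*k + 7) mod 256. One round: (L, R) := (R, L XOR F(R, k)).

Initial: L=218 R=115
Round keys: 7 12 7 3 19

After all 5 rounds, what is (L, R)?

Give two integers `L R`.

Round 1 (k=7): L=115 R=246
Round 2 (k=12): L=246 R=252
Round 3 (k=7): L=252 R=29
Round 4 (k=3): L=29 R=162
Round 5 (k=19): L=162 R=16

Answer: 162 16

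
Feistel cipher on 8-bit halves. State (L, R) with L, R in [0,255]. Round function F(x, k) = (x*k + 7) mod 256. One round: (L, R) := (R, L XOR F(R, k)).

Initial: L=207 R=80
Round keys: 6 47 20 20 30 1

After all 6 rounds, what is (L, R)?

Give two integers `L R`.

Round 1 (k=6): L=80 R=40
Round 2 (k=47): L=40 R=15
Round 3 (k=20): L=15 R=27
Round 4 (k=20): L=27 R=44
Round 5 (k=30): L=44 R=52
Round 6 (k=1): L=52 R=23

Answer: 52 23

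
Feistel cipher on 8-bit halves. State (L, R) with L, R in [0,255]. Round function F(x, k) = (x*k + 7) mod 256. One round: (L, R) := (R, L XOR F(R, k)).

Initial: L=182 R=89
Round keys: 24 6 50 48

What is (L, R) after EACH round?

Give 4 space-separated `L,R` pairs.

Answer: 89,233 233,36 36,230 230,3

Derivation:
Round 1 (k=24): L=89 R=233
Round 2 (k=6): L=233 R=36
Round 3 (k=50): L=36 R=230
Round 4 (k=48): L=230 R=3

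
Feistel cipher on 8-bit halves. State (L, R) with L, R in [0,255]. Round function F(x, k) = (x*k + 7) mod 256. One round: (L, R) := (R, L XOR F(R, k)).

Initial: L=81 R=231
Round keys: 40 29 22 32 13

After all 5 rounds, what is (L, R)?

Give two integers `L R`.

Answer: 157 77

Derivation:
Round 1 (k=40): L=231 R=78
Round 2 (k=29): L=78 R=58
Round 3 (k=22): L=58 R=77
Round 4 (k=32): L=77 R=157
Round 5 (k=13): L=157 R=77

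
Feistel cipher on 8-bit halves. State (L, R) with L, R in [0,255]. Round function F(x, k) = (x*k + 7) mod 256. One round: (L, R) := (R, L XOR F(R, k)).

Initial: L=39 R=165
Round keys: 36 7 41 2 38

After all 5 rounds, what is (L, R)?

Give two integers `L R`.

Round 1 (k=36): L=165 R=28
Round 2 (k=7): L=28 R=110
Round 3 (k=41): L=110 R=185
Round 4 (k=2): L=185 R=23
Round 5 (k=38): L=23 R=200

Answer: 23 200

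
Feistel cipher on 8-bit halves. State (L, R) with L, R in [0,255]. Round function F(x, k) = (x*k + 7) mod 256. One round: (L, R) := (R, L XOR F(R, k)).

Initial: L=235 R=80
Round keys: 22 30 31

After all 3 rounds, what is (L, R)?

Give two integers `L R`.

Round 1 (k=22): L=80 R=12
Round 2 (k=30): L=12 R=63
Round 3 (k=31): L=63 R=164

Answer: 63 164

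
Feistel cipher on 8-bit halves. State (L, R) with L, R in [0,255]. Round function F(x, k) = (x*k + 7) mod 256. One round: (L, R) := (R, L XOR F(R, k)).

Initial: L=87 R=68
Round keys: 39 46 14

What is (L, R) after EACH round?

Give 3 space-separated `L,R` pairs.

Round 1 (k=39): L=68 R=52
Round 2 (k=46): L=52 R=27
Round 3 (k=14): L=27 R=181

Answer: 68,52 52,27 27,181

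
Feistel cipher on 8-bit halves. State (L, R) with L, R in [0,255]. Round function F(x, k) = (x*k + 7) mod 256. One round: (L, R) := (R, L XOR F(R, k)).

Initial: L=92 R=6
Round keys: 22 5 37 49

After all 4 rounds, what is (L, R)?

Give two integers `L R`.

Round 1 (k=22): L=6 R=215
Round 2 (k=5): L=215 R=60
Round 3 (k=37): L=60 R=100
Round 4 (k=49): L=100 R=23

Answer: 100 23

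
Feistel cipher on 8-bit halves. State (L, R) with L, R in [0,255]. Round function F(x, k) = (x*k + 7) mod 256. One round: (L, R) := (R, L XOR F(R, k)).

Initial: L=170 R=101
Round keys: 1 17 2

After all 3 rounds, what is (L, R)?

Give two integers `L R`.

Answer: 72 81

Derivation:
Round 1 (k=1): L=101 R=198
Round 2 (k=17): L=198 R=72
Round 3 (k=2): L=72 R=81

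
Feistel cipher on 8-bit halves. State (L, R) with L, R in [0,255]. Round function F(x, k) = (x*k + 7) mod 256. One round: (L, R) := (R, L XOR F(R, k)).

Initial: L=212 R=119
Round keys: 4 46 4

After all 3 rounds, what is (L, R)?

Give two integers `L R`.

Answer: 158 72

Derivation:
Round 1 (k=4): L=119 R=55
Round 2 (k=46): L=55 R=158
Round 3 (k=4): L=158 R=72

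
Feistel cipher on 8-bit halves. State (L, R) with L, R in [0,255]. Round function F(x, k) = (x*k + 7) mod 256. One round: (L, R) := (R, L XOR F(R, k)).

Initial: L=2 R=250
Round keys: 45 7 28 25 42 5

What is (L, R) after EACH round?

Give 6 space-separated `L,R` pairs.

Round 1 (k=45): L=250 R=251
Round 2 (k=7): L=251 R=30
Round 3 (k=28): L=30 R=180
Round 4 (k=25): L=180 R=133
Round 5 (k=42): L=133 R=109
Round 6 (k=5): L=109 R=173

Answer: 250,251 251,30 30,180 180,133 133,109 109,173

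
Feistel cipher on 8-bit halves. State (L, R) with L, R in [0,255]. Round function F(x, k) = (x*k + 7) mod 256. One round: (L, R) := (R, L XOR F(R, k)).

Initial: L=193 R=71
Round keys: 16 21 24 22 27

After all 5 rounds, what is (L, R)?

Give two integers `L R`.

Round 1 (k=16): L=71 R=182
Round 2 (k=21): L=182 R=178
Round 3 (k=24): L=178 R=1
Round 4 (k=22): L=1 R=175
Round 5 (k=27): L=175 R=125

Answer: 175 125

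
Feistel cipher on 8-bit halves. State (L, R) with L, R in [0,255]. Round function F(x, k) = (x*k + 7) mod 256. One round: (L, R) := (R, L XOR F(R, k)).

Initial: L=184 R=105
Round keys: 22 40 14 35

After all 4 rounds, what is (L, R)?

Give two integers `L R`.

Round 1 (k=22): L=105 R=181
Round 2 (k=40): L=181 R=38
Round 3 (k=14): L=38 R=174
Round 4 (k=35): L=174 R=247

Answer: 174 247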